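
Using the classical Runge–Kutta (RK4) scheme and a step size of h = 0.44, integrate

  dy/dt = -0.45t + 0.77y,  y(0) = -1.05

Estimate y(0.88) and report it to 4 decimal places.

RK4: k1 = f(t_n, y_n); k2 = f(t_n + h/2, y_n + (h/2)·k1); k3 = f(t_n + h/2, y_n + (h/2)·k2); k4 = f(t_n + h, y_n + h·k3); y_{n+1} = y_n + (h/6)·(k1 + 2k2 + 2k3 + k4).
t=0.000000, y=-1.050000:
  k1 = f(0.000000, -1.050000) = -0.808500
  k2 = f(0.220000, -1.227870) = -1.044460
  k3 = f(0.220000, -1.279781) = -1.084432
  k4 = f(0.440000, -1.527150) = -1.373905
  y ← -1.050000 + (0.44/6)·(k1 + 2k2 + 2k3 + k4) = -1.522280
t=0.440000, y=-1.522280:
  k1 = f(0.440000, -1.522280) = -1.370156
  k2 = f(0.660000, -1.823715) = -1.701260
  k3 = f(0.660000, -1.896558) = -1.757349
  k4 = f(0.880000, -2.295514) = -2.163546
  y ← -1.522280 + (0.44/6)·(k1 + 2k2 + 2k3 + k4) = -2.288681
y(0.88) ≈ -2.2887

-2.2887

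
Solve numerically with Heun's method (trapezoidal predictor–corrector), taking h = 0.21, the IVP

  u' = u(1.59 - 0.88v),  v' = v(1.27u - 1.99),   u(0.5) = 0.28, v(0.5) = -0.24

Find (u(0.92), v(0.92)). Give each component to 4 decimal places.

0.5748, -0.1307

Heun on (u,v): k1 = f(t_n, state_n); k2 = f(t_n + h, state_n + h·k1); state_{n+1} = state_n + (h/2)·(k1 + k2).
0.500000: (0.280000, -0.240000)
  k1 = (0.504336, 0.392256)
  predictor → (0.385911, -0.157626)
  k2 = (0.667128, 0.236423)
  → (0.403004, -0.173989)
0.710000: (0.403004, -0.173989)
  k1 = (0.702480, 0.257188)
  predictor → (0.550524, -0.119979)
  k2 = (0.933459, 0.154873)
  → (0.574777, -0.130722)
(u(0.92), v(0.92)) ≈ (0.5748, -0.1307)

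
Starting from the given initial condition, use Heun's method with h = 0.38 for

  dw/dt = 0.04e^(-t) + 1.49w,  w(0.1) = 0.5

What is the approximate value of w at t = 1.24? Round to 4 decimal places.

2.6448

Heun: k1 = f(t_n, w_n); k2 = f(t_n + h, w_n + h·k1); w_{n+1} = w_n + (h/2)·(k1 + k2).
t=0.100000, w=0.500000:
  k1 = f(0.100000, 0.500000) = 0.781193
  k2 = f(0.480000, 0.796854) = 1.212063
  w ← 0.500000 + (0.38/2)·(0.781193 + 1.212063) = 0.878719
t=0.480000, w=0.878719:
  k1 = f(0.480000, 0.878719) = 1.334042
  k2 = f(0.860000, 1.385655) = 2.081552
  w ← 0.878719 + (0.38/2)·(1.334042 + 2.081552) = 1.527682
t=0.860000, w=1.527682:
  k1 = f(0.860000, 1.527682) = 2.293172
  k2 = f(1.240000, 2.399087) = 3.586215
  w ← 1.527682 + (0.38/2)·(2.293172 + 3.586215) = 2.644765
w(1.24) ≈ 2.6448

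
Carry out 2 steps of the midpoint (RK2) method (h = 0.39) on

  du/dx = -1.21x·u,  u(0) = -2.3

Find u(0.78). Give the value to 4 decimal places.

-1.5649

Midpoint: k1 = f(x_n, u_n); k2 = f(x_n + h/2, u_n + (h/2)·k1); u_{n+1} = u_n + h·k2.
x=0.000000, u=-2.300000:
  k1 = f(0.000000, -2.300000) = 0.000000
  k2 = f(0.195000, -2.300000) = 0.542685
  u ← -2.300000 + 0.39·0.542685 = -2.088353
x=0.390000, u=-2.088353:
  k1 = f(0.390000, -2.088353) = 0.985494
  k2 = f(0.585000, -1.896182) = 1.342212
  u ← -2.088353 + 0.39·1.342212 = -1.564890
u(0.78) ≈ -1.5649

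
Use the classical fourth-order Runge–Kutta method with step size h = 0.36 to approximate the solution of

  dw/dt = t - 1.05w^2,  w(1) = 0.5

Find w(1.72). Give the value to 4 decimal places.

RK4: k1 = f(t_n, w_n); k2 = f(t_n + h/2, w_n + (h/2)·k1); k3 = f(t_n + h/2, w_n + (h/2)·k2); k4 = f(t_n + h, w_n + h·k3); w_{n+1} = w_n + (h/6)·(k1 + 2k2 + 2k3 + k4).
t=1.000000, w=0.500000:
  k1 = f(1.000000, 0.500000) = 0.737500
  k2 = f(1.180000, 0.632750) = 0.759609
  k3 = f(1.180000, 0.636730) = 0.754304
  k4 = f(1.360000, 0.771550) = 0.734947
  w ← 0.500000 + (0.36/6)·(k1 + 2k2 + 2k3 + k4) = 0.770016
t=1.360000, w=0.770016:
  k1 = f(1.360000, 0.770016) = 0.737429
  k2 = f(1.540000, 0.902754) = 0.684288
  k3 = f(1.540000, 0.893188) = 0.702326
  k4 = f(1.720000, 1.022854) = 0.621459
  w ← 0.770016 + (0.36/6)·(k1 + 2k2 + 2k3 + k4) = 1.017943
w(1.72) ≈ 1.0179

1.0179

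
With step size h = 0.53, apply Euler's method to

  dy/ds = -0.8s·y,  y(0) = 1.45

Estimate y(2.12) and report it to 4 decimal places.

Euler: y_{n+1} = y_n + h·f(s_n, y_n).
s=0.000000, y=1.450000: f=0.000000 → y ← 1.450000 + 0.53·0.000000 = 1.450000
s=0.530000, y=1.450000: f=-0.614800 → y ← 1.450000 + 0.53·(-0.614800) = 1.124156
s=1.060000, y=1.124156: f=-0.953284 → y ← 1.124156 + 0.53·(-0.953284) = 0.618915
s=1.590000, y=0.618915: f=-0.787260 → y ← 0.618915 + 0.53·(-0.787260) = 0.201667
y(2.12) ≈ 0.2017

0.2017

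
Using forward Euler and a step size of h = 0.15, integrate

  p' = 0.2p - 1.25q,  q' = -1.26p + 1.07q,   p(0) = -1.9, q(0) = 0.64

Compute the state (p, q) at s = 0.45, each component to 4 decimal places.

Euler on (p,q): p_{n+1} = p_n + h·p', q_{n+1} = q_n + h·q'.
0.000000: (-1.900000, 0.640000); f=(-1.180000, 3.078800) → (-2.077000, 1.101820)
0.150000: (-2.077000, 1.101820); f=(-1.792675, 3.795967) → (-2.345901, 1.671215)
0.300000: (-2.345901, 1.671215); f=(-2.558199, 4.744036) → (-2.729631, 2.382820)
(p(0.45), q(0.45)) ≈ (-2.7296, 2.3828)

-2.7296, 2.3828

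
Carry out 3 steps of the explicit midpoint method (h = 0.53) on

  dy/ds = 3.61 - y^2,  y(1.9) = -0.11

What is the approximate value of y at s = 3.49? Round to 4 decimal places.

Midpoint: k1 = f(s_n, y_n); k2 = f(s_n + h/2, y_n + (h/2)·k1); y_{n+1} = y_n + h·k2.
s=1.900000, y=-0.110000:
  k1 = f(1.900000, -0.110000) = 3.597900
  k2 = f(2.165000, 0.843444) = 2.898603
  y ← -0.110000 + 0.53·2.898603 = 1.426260
s=2.430000, y=1.426260:
  k1 = f(2.430000, 1.426260) = 1.575783
  k2 = f(2.695000, 1.843842) = 0.210246
  y ← 1.426260 + 0.53·0.210246 = 1.537690
s=2.960000, y=1.537690:
  k1 = f(2.960000, 1.537690) = 1.245510
  k2 = f(3.225000, 1.867750) = 0.121510
  y ← 1.537690 + 0.53·0.121510 = 1.602090
y(3.49) ≈ 1.6021

1.6021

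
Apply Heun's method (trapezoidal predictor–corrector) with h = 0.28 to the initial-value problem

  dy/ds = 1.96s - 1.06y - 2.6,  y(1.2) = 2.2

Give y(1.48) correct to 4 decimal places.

Heun: k1 = f(s_n, y_n); k2 = f(s_n + h, y_n + h·k1); y_{n+1} = y_n + (h/2)·(k1 + k2).
s=1.200000, y=2.200000:
  k1 = f(1.200000, 2.200000) = -2.580000
  k2 = f(1.480000, 1.477600) = -1.265456
  y ← 2.200000 + (0.28/2)·(-2.580000 + (-1.265456)) = 1.661636
y(1.48) ≈ 1.6616

1.6616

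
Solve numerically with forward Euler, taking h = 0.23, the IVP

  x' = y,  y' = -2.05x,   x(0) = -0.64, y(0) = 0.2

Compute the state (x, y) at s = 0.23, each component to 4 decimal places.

-0.5940, 0.5018

Euler on (x,y): x_{n+1} = x_n + h·x', y_{n+1} = y_n + h·y'.
0.000000: (-0.640000, 0.200000); f=(0.200000, 1.312000) → (-0.594000, 0.501760)
(x(0.23), y(0.23)) ≈ (-0.5940, 0.5018)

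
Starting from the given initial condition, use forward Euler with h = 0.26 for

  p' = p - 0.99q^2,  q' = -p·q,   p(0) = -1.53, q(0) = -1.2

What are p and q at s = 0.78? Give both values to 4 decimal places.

-6.4099, -5.2021

Euler on (p,q): p_{n+1} = p_n + h·p', q_{n+1} = q_n + h·q'.
0.000000: (-1.530000, -1.200000); f=(-2.955600, -1.836000) → (-2.298456, -1.677360)
0.260000: (-2.298456, -1.677360); f=(-5.083857, -3.855338) → (-3.620259, -2.679748)
0.520000: (-3.620259, -2.679748); f=(-10.729497, -9.701381) → (-6.409928, -5.202107)
(p(0.78), q(0.78)) ≈ (-6.4099, -5.2021)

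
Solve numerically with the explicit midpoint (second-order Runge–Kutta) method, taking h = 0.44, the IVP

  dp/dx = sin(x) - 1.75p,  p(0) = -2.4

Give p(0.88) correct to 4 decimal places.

-0.4170

Midpoint: k1 = f(x_n, p_n); k2 = f(x_n + h/2, p_n + (h/2)·k1); p_{n+1} = p_n + h·k2.
x=0.000000, p=-2.400000:
  k1 = f(0.000000, -2.400000) = 4.200000
  k2 = f(0.220000, -1.476000) = 2.801230
  p ← -2.400000 + 0.44·2.801230 = -1.167459
x=0.440000, p=-1.167459:
  k1 = f(0.440000, -1.167459) = 2.468993
  k2 = f(0.660000, -0.624281) = 1.705608
  p ← -1.167459 + 0.44·1.705608 = -0.416992
p(0.88) ≈ -0.4170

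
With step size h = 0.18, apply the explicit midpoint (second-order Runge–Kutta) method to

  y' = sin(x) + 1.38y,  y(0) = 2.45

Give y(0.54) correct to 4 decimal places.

5.3082

Midpoint: k1 = f(x_n, y_n); k2 = f(x_n + h/2, y_n + (h/2)·k1); y_{n+1} = y_n + h·k2.
x=0.000000, y=2.450000:
  k1 = f(0.000000, 2.450000) = 3.381000
  k2 = f(0.090000, 2.754290) = 3.890799
  y ← 2.450000 + 0.18·3.890799 = 3.150344
x=0.180000, y=3.150344:
  k1 = f(0.180000, 3.150344) = 4.526504
  k2 = f(0.270000, 3.557729) = 5.176398
  y ← 3.150344 + 0.18·5.176398 = 4.082095
x=0.360000, y=4.082095:
  k1 = f(0.360000, 4.082095) = 5.985566
  k2 = f(0.450000, 4.620796) = 6.811664
  y ← 4.082095 + 0.18·6.811664 = 5.308195
y(0.54) ≈ 5.3082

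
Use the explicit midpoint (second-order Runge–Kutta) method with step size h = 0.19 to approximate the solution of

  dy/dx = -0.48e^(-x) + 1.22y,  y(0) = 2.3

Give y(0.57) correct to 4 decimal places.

Midpoint: k1 = f(x_n, y_n); k2 = f(x_n + h/2, y_n + (h/2)·k1); y_{n+1} = y_n + h·k2.
x=0.000000, y=2.300000:
  k1 = f(0.000000, 2.300000) = 2.326000
  k2 = f(0.095000, 2.520970) = 2.639084
  y ← 2.300000 + 0.19·2.639084 = 2.801426
x=0.190000, y=2.801426:
  k1 = f(0.190000, 2.801426) = 3.020799
  k2 = f(0.285000, 3.088402) = 3.406884
  y ← 2.801426 + 0.19·3.406884 = 3.448734
x=0.380000, y=3.448734:
  k1 = f(0.380000, 3.448734) = 3.879202
  k2 = f(0.475000, 3.817258) = 4.358550
  y ← 3.448734 + 0.19·4.358550 = 4.276858
y(0.57) ≈ 4.2769

4.2769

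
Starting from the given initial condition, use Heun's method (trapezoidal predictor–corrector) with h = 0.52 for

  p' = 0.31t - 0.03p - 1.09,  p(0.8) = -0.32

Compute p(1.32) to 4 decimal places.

-0.7076

Heun: k1 = f(t_n, p_n); k2 = f(t_n + h, p_n + h·k1); p_{n+1} = p_n + (h/2)·(k1 + k2).
t=0.800000, p=-0.320000:
  k1 = f(0.800000, -0.320000) = -0.832400
  k2 = f(1.320000, -0.752848) = -0.658215
  p ← -0.320000 + (0.52/2)·(-0.832400 + (-0.658215)) = -0.707560
p(1.32) ≈ -0.7076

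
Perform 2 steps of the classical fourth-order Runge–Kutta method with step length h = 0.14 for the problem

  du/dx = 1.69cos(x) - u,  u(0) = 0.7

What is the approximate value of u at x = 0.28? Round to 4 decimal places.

0.9360

RK4: k1 = f(x_n, u_n); k2 = f(x_n + h/2, u_n + (h/2)·k1); k3 = f(x_n + h/2, u_n + (h/2)·k2); k4 = f(x_n + h, u_n + h·k3); u_{n+1} = u_n + (h/6)·(k1 + 2k2 + 2k3 + k4).
x=0.000000, u=0.700000:
  k1 = f(0.000000, 0.700000) = 0.990000
  k2 = f(0.070000, 0.769300) = 0.916561
  k3 = f(0.070000, 0.764159) = 0.921702
  k4 = f(0.140000, 0.829038) = 0.844427
  u ← 0.700000 + (0.14/6)·(k1 + 2k2 + 2k3 + k4) = 0.828589
x=0.140000, u=0.828589:
  k1 = f(0.140000, 0.828589) = 0.844876
  k2 = f(0.210000, 0.887730) = 0.765142
  k3 = f(0.210000, 0.882149) = 0.770723
  k4 = f(0.280000, 0.936490) = 0.687694
  u ← 0.828589 + (0.14/6)·(k1 + 2k2 + 2k3 + k4) = 0.936023
u(0.28) ≈ 0.9360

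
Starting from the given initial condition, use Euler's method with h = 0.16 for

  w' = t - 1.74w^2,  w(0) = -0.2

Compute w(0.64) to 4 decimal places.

-0.0878

Euler: w_{n+1} = w_n + h·f(t_n, w_n).
t=0.000000, w=-0.200000: f=-0.069600 → w ← -0.200000 + 0.16·(-0.069600) = -0.211136
t=0.160000, w=-0.211136: f=0.082434 → w ← -0.211136 + 0.16·0.082434 = -0.197947
t=0.320000, w=-0.197947: f=0.251822 → w ← -0.197947 + 0.16·0.251822 = -0.157655
t=0.480000, w=-0.157655: f=0.436752 → w ← -0.157655 + 0.16·0.436752 = -0.087775
w(0.64) ≈ -0.0878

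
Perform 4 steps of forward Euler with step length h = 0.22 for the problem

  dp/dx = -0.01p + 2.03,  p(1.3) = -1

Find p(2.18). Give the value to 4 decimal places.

0.7893

Euler: p_{n+1} = p_n + h·f(x_n, p_n).
x=1.300000, p=-1.000000: f=2.040000 → p ← -1.000000 + 0.22·2.040000 = -0.551200
x=1.520000, p=-0.551200: f=2.035512 → p ← -0.551200 + 0.22·2.035512 = -0.103387
x=1.740000, p=-0.103387: f=2.031034 → p ← -0.103387 + 0.22·2.031034 = 0.343440
x=1.960000, p=0.343440: f=2.026566 → p ← 0.343440 + 0.22·2.026566 = 0.789285
p(2.18) ≈ 0.7893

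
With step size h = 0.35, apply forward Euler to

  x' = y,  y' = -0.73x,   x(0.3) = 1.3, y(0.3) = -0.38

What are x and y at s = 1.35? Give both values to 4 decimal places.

0.5641, -1.2448

Euler on (x,y): x_{n+1} = x_n + h·x', y_{n+1} = y_n + h·y'.
0.300000: (1.300000, -0.380000); f=(-0.380000, -0.949000) → (1.167000, -0.712150)
0.650000: (1.167000, -0.712150); f=(-0.712150, -0.851910) → (0.917748, -1.010318)
1.000000: (0.917748, -1.010318); f=(-1.010318, -0.669956) → (0.564136, -1.244803)
(x(1.35), y(1.35)) ≈ (0.5641, -1.2448)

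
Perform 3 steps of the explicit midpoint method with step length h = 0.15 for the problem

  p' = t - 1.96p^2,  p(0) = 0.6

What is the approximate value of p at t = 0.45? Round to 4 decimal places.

0.4756

Midpoint: k1 = f(t_n, p_n); k2 = f(t_n + h/2, p_n + (h/2)·k1); p_{n+1} = p_n + h·k2.
t=0.000000, p=0.600000:
  k1 = f(0.000000, 0.600000) = -0.705600
  k2 = f(0.075000, 0.547080) = -0.511621
  p ← 0.600000 + 0.15·(-0.511621) = 0.523257
t=0.150000, p=0.523257:
  k1 = f(0.150000, 0.523257) = -0.386643
  k2 = f(0.225000, 0.494259) = -0.253811
  p ← 0.523257 + 0.15·(-0.253811) = 0.485185
t=0.300000, p=0.485185:
  k1 = f(0.300000, 0.485185) = -0.161393
  k2 = f(0.375000, 0.473081) = -0.063658
  p ← 0.485185 + 0.15·(-0.063658) = 0.475636
p(0.45) ≈ 0.4756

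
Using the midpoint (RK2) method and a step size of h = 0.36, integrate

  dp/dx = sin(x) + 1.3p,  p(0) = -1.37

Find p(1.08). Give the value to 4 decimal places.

-4.5415

Midpoint: k1 = f(x_n, p_n); k2 = f(x_n + h/2, p_n + (h/2)·k1); p_{n+1} = p_n + h·k2.
x=0.000000, p=-1.370000:
  k1 = f(0.000000, -1.370000) = -1.781000
  k2 = f(0.180000, -1.690580) = -2.018724
  p ← -1.370000 + 0.36·(-2.018724) = -2.096741
x=0.360000, p=-2.096741:
  k1 = f(0.360000, -2.096741) = -2.373489
  k2 = f(0.540000, -2.523969) = -2.767023
  p ← -2.096741 + 0.36·(-2.767023) = -3.092869
x=0.720000, p=-3.092869:
  k1 = f(0.720000, -3.092869) = -3.361345
  k2 = f(0.900000, -3.697911) = -4.023958
  p ← -3.092869 + 0.36·(-4.023958) = -4.541494
p(1.08) ≈ -4.5415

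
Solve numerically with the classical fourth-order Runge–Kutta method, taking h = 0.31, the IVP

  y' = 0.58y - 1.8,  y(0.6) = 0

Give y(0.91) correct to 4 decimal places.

-0.6113

RK4: k1 = f(x_n, y_n); k2 = f(x_n + h/2, y_n + (h/2)·k1); k3 = f(x_n + h/2, y_n + (h/2)·k2); k4 = f(x_n + h, y_n + h·k3); y_{n+1} = y_n + (h/6)·(k1 + 2k2 + 2k3 + k4).
x=0.600000, y=0.000000:
  k1 = f(0.600000, 0.000000) = -1.800000
  k2 = f(0.755000, -0.279000) = -1.961820
  k3 = f(0.755000, -0.304082) = -1.976368
  k4 = f(0.910000, -0.612674) = -2.155351
  y ← 0.000000 + (0.31/6)·(k1 + 2k2 + 2k3 + k4) = -0.611306
y(0.91) ≈ -0.6113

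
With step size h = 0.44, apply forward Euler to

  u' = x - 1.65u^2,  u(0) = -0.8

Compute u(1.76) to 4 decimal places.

-26.5421

Euler: u_{n+1} = u_n + h·f(x_n, u_n).
x=0.000000, u=-0.800000: f=-1.056000 → u ← -0.800000 + 0.44·(-1.056000) = -1.264640
x=0.440000, u=-1.264640: f=-2.198869 → u ← -1.264640 + 0.44·(-2.198869) = -2.232142
x=0.880000, u=-2.232142: f=-7.341057 → u ← -2.232142 + 0.44·(-7.341057) = -5.462207
x=1.320000, u=-5.462207: f=-47.908919 → u ← -5.462207 + 0.44·(-47.908919) = -26.542132
u(1.76) ≈ -26.5421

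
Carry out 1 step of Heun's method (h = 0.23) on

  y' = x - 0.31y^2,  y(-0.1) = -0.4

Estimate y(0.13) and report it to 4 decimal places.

-0.4090

Heun: k1 = f(x_n, y_n); k2 = f(x_n + h, y_n + h·k1); y_{n+1} = y_n + (h/2)·(k1 + k2).
x=-0.100000, y=-0.400000:
  k1 = f(-0.100000, -0.400000) = -0.149600
  k2 = f(0.130000, -0.434408) = 0.071500
  y ← -0.400000 + (0.23/2)·(-0.149600 + 0.071500) = -0.408982
y(0.13) ≈ -0.4090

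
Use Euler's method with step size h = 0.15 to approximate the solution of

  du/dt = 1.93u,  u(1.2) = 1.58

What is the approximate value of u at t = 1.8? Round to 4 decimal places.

Euler: u_{n+1} = u_n + h·f(t_n, u_n).
t=1.200000, u=1.580000: f=3.049400 → u ← 1.580000 + 0.15·3.049400 = 2.037410
t=1.350000, u=2.037410: f=3.932201 → u ← 2.037410 + 0.15·3.932201 = 2.627240
t=1.500000, u=2.627240: f=5.070574 → u ← 2.627240 + 0.15·5.070574 = 3.387826
t=1.650000, u=3.387826: f=6.538505 → u ← 3.387826 + 0.15·6.538505 = 4.368602
u(1.8) ≈ 4.3686

4.3686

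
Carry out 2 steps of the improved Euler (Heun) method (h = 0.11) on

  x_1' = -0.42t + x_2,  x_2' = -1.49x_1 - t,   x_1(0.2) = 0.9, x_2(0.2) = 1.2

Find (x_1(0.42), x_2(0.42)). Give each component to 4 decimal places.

1.0946, 0.8006

Heun on (x_1,x_2): k1 = f(t_n, state_n); k2 = f(t_n + h, state_n + h·k1); state_{n+1} = state_n + (h/2)·(k1 + k2).
0.200000: (0.900000, 1.200000)
  k1 = (1.116000, -1.541000)
  predictor → (1.022760, 1.030490)
  k2 = (0.900290, -1.833912)
  → (1.010896, 1.014380)
0.310000: (1.010896, 1.014380)
  k1 = (0.884180, -1.816235)
  predictor → (1.108156, 0.814594)
  k2 = (0.638194, -2.071152)
  → (1.094627, 0.800574)
(x_1(0.42), x_2(0.42)) ≈ (1.0946, 0.8006)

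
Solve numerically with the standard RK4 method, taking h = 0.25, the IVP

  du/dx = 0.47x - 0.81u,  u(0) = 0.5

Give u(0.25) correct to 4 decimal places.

RK4: k1 = f(x_n, u_n); k2 = f(x_n + h/2, u_n + (h/2)·k1); k3 = f(x_n + h/2, u_n + (h/2)·k2); k4 = f(x_n + h, u_n + h·k3); u_{n+1} = u_n + (h/6)·(k1 + 2k2 + 2k3 + k4).
x=0.000000, u=0.500000:
  k1 = f(0.000000, 0.500000) = -0.405000
  k2 = f(0.125000, 0.449375) = -0.305244
  k3 = f(0.125000, 0.461845) = -0.315344
  k4 = f(0.250000, 0.421164) = -0.223643
  u ← 0.500000 + (0.25/6)·(k1 + 2k2 + 2k3 + k4) = 0.422091
u(0.25) ≈ 0.4221

0.4221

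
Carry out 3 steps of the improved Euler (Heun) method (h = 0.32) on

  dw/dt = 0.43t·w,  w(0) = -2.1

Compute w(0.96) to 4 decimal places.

Heun: k1 = f(t_n, w_n); k2 = f(t_n + h, w_n + h·k1); w_{n+1} = w_n + (h/2)·(k1 + k2).
t=0.000000, w=-2.100000:
  k1 = f(0.000000, -2.100000) = 0.000000
  k2 = f(0.320000, -2.100000) = -0.288960
  w ← -2.100000 + (0.32/2)·(0.000000 + (-0.288960)) = -2.146234
t=0.320000, w=-2.146234:
  k1 = f(0.320000, -2.146234) = -0.295322
  k2 = f(0.640000, -2.240737) = -0.616651
  w ← -2.146234 + (0.32/2)·(-0.295322 + (-0.616651)) = -2.292149
t=0.640000, w=-2.292149:
  k1 = f(0.640000, -2.292149) = -0.630799
  k2 = f(0.960000, -2.494005) = -1.029525
  w ← -2.292149 + (0.32/2)·(-0.630799 + (-1.029525)) = -2.557801
w(0.96) ≈ -2.5578

-2.5578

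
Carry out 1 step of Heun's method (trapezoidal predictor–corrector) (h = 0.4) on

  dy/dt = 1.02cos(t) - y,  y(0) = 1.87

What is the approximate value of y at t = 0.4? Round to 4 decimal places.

1.5819

Heun: k1 = f(t_n, y_n); k2 = f(t_n + h, y_n + h·k1); y_{n+1} = y_n + (h/2)·(k1 + k2).
t=0.000000, y=1.870000:
  k1 = f(0.000000, 1.870000) = -0.850000
  k2 = f(0.400000, 1.530000) = -0.590518
  y ← 1.870000 + (0.4/2)·(-0.850000 + (-0.590518)) = 1.581896
y(0.4) ≈ 1.5819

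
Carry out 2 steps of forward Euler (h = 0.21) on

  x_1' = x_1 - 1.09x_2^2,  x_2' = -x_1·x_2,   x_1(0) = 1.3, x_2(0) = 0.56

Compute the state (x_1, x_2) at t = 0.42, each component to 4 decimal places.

Euler on (x_1,x_2): x_1_{n+1} = x_1_n + h·x_1', x_2_{n+1} = x_2_n + h·x_2'.
0.000000: (1.300000, 0.560000); f=(0.958176, -0.728000) → (1.501217, 0.407120)
0.210000: (1.501217, 0.407120); f=(1.320553, -0.611175) → (1.778533, 0.278773)
(x_1(0.42), x_2(0.42)) ≈ (1.7785, 0.2788)

1.7785, 0.2788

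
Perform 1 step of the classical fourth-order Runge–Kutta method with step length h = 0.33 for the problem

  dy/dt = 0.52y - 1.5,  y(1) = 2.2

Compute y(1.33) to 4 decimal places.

RK4: k1 = f(t_n, y_n); k2 = f(t_n + h/2, y_n + (h/2)·k1); k3 = f(t_n + h/2, y_n + (h/2)·k2); k4 = f(t_n + h, y_n + h·k3); y_{n+1} = y_n + (h/6)·(k1 + 2k2 + 2k3 + k4).
t=1.000000, y=2.200000:
  k1 = f(1.000000, 2.200000) = -0.356000
  k2 = f(1.165000, 2.141260) = -0.386545
  k3 = f(1.165000, 2.136220) = -0.389166
  k4 = f(1.330000, 2.071575) = -0.422781
  y ← 2.200000 + (0.33/6)·(k1 + 2k2 + 2k3 + k4) = 2.071839
y(1.33) ≈ 2.0718

2.0718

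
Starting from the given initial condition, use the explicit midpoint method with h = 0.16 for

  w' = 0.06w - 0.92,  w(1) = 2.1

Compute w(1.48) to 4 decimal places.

1.7133

Midpoint: k1 = f(t_n, w_n); k2 = f(t_n + h/2, w_n + (h/2)·k1); w_{n+1} = w_n + h·k2.
t=1.000000, w=2.100000:
  k1 = f(1.000000, 2.100000) = -0.794000
  k2 = f(1.080000, 2.036480) = -0.797811
  w ← 2.100000 + 0.16·(-0.797811) = 1.972350
t=1.160000, w=1.972350:
  k1 = f(1.160000, 1.972350) = -0.801659
  k2 = f(1.240000, 1.908217) = -0.805507
  w ← 1.972350 + 0.16·(-0.805507) = 1.843469
t=1.320000, w=1.843469:
  k1 = f(1.320000, 1.843469) = -0.809392
  k2 = f(1.400000, 1.778718) = -0.813277
  w ← 1.843469 + 0.16·(-0.813277) = 1.713345
w(1.48) ≈ 1.7133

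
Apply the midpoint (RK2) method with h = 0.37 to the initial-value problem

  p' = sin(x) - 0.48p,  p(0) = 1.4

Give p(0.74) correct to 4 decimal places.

Midpoint: k1 = f(x_n, p_n); k2 = f(x_n + h/2, p_n + (h/2)·k1); p_{n+1} = p_n + h·k2.
x=0.000000, p=1.400000:
  k1 = f(0.000000, 1.400000) = -0.672000
  k2 = f(0.185000, 1.275680) = -0.428380
  p ← 1.400000 + 0.37·(-0.428380) = 1.241499
x=0.370000, p=1.241499:
  k1 = f(0.370000, 1.241499) = -0.234304
  k2 = f(0.555000, 1.198153) = -0.048170
  p ← 1.241499 + 0.37·(-0.048170) = 1.223676
p(0.74) ≈ 1.2237

1.2237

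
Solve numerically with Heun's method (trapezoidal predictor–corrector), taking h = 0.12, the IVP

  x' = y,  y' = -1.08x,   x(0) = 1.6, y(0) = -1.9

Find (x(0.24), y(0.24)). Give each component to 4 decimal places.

Heun on (x,y): k1 = f(t_n, state_n); k2 = f(t_n + h, state_n + h·k1); state_{n+1} = state_n + (h/2)·(k1 + k2).
0.000000: (1.600000, -1.900000)
  k1 = (-1.900000, -1.728000)
  predictor → (1.372000, -2.107360)
  k2 = (-2.107360, -1.481760)
  → (1.359558, -2.092586)
0.120000: (1.359558, -2.092586)
  k1 = (-2.092586, -1.468323)
  predictor → (1.108448, -2.268784)
  k2 = (-2.268784, -1.197124)
  → (1.097876, -2.252512)
(x(0.24), y(0.24)) ≈ (1.0979, -2.2525)

1.0979, -2.2525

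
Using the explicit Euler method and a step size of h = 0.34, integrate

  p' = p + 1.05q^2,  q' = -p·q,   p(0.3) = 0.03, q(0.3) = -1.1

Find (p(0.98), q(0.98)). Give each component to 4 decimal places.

1.0559, -0.9140

Euler on (p,q): p_{n+1} = p_n + h·p', q_{n+1} = q_n + h·q'.
0.300000: (0.030000, -1.100000); f=(1.300500, 0.033000) → (0.472170, -1.088780)
0.640000: (0.472170, -1.088780); f=(1.716884, 0.514089) → (1.055911, -0.913990)
(p(0.98), q(0.98)) ≈ (1.0559, -0.9140)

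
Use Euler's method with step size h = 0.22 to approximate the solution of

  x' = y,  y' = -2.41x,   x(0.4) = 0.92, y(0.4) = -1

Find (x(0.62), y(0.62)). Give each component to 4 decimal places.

Euler on (x,y): x_{n+1} = x_n + h·x', y_{n+1} = y_n + h·y'.
0.400000: (0.920000, -1.000000); f=(-1.000000, -2.217200) → (0.700000, -1.487784)
(x(0.62), y(0.62)) ≈ (0.7000, -1.4878)

0.7000, -1.4878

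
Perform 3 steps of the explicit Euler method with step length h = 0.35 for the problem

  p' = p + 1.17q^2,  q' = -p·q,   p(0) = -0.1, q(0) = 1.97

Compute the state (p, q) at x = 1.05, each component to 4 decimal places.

Euler on (p,q): p_{n+1} = p_n + h·p', q_{n+1} = q_n + h·q'.
0.000000: (-0.100000, 1.970000); f=(4.440653, 0.197000) → (1.454229, 2.038950)
0.350000: (1.454229, 2.038950); f=(6.318290, -2.965099) → (3.665630, 1.001165)
0.700000: (3.665630, 1.001165); f=(4.838358, -3.669901) → (5.359055, -0.283300)
(p(1.05), q(1.05)) ≈ (5.3591, -0.2833)

5.3591, -0.2833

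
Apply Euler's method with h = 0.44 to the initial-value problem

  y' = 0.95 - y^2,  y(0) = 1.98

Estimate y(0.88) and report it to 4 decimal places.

Euler: y_{n+1} = y_n + h·f(t_n, y_n).
t=0.000000, y=1.980000: f=-2.970400 → y ← 1.980000 + 0.44·(-2.970400) = 0.673024
t=0.440000, y=0.673024: f=0.497039 → y ← 0.673024 + 0.44·0.497039 = 0.891721
y(0.88) ≈ 0.8917

0.8917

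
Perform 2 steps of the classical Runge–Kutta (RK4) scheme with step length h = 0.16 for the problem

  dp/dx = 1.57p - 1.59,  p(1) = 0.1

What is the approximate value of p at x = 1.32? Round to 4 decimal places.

RK4: k1 = f(x_n, p_n); k2 = f(x_n + h/2, p_n + (h/2)·k1); k3 = f(x_n + h/2, p_n + (h/2)·k2); k4 = f(x_n + h, p_n + h·k3); p_{n+1} = p_n + (h/6)·(k1 + 2k2 + 2k3 + k4).
x=1.000000, p=0.100000:
  k1 = f(1.000000, 0.100000) = -1.433000
  k2 = f(1.080000, -0.014640) = -1.612985
  k3 = f(1.080000, -0.029039) = -1.635591
  k4 = f(1.160000, -0.161695) = -1.843860
  p ← 0.100000 + (0.16/6)·(k1 + 2k2 + 2k3 + k4) = -0.160640
x=1.160000, p=-0.160640:
  k1 = f(1.160000, -0.160640) = -1.842205
  k2 = f(1.240000, -0.308017) = -2.073586
  k3 = f(1.240000, -0.326527) = -2.102648
  k4 = f(1.320000, -0.497064) = -2.370390
  p ← -0.160640 + (0.16/6)·(k1 + 2k2 + 2k3 + k4) = -0.495709
p(1.32) ≈ -0.4957

-0.4957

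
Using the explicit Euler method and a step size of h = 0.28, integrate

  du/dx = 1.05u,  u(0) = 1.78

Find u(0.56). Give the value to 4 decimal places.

Euler: u_{n+1} = u_n + h·f(x_n, u_n).
x=0.000000, u=1.780000: f=1.869000 → u ← 1.780000 + 0.28·1.869000 = 2.303320
x=0.280000, u=2.303320: f=2.418486 → u ← 2.303320 + 0.28·2.418486 = 2.980496
u(0.56) ≈ 2.9805

2.9805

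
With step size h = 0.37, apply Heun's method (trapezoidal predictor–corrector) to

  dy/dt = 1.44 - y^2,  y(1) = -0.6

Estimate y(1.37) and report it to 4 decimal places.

-0.1412

Heun: k1 = f(t_n, y_n); k2 = f(t_n + h, y_n + h·k1); y_{n+1} = y_n + (h/2)·(k1 + k2).
t=1.000000, y=-0.600000:
  k1 = f(1.000000, -0.600000) = 1.080000
  k2 = f(1.370000, -0.200400) = 1.399840
  y ← -0.600000 + (0.37/2)·(1.080000 + 1.399840) = -0.141230
y(1.37) ≈ -0.1412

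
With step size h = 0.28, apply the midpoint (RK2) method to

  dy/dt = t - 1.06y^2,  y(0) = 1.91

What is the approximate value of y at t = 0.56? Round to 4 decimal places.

Midpoint: k1 = f(t_n, y_n); k2 = f(t_n + h/2, y_n + (h/2)·k1); y_{n+1} = y_n + h·k2.
t=0.000000, y=1.910000:
  k1 = f(0.000000, 1.910000) = -3.866986
  k2 = f(0.140000, 1.368622) = -1.845514
  y ← 1.910000 + 0.28·(-1.845514) = 1.393256
t=0.280000, y=1.393256:
  k1 = f(0.280000, 1.393256) = -1.777633
  k2 = f(0.420000, 1.144388) = -0.968200
  y ← 1.393256 + 0.28·(-0.968200) = 1.122160
y(0.56) ≈ 1.1222

1.1222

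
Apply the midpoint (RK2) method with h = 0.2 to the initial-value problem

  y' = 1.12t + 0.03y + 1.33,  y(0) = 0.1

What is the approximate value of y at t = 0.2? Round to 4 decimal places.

0.3898

Midpoint: k1 = f(t_n, y_n); k2 = f(t_n + h/2, y_n + (h/2)·k1); y_{n+1} = y_n + h·k2.
t=0.000000, y=0.100000:
  k1 = f(0.000000, 0.100000) = 1.333000
  k2 = f(0.100000, 0.233300) = 1.448999
  y ← 0.100000 + 0.2·1.448999 = 0.389800
y(0.2) ≈ 0.3898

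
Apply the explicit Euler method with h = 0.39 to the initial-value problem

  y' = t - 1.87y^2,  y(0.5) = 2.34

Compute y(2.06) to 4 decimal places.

Euler: y_{n+1} = y_n + h·f(t_n, y_n).
t=0.500000, y=2.340000: f=-9.739372 → y ← 2.340000 + 0.39·(-9.739372) = -1.458355
t=0.890000, y=-1.458355: f=-3.087115 → y ← -1.458355 + 0.39·(-3.087115) = -2.662330
t=1.280000, y=-2.662330: f=-11.974562 → y ← -2.662330 + 0.39·(-11.974562) = -7.332409
t=1.670000, y=-7.332409: f=-98.869097 → y ← -7.332409 + 0.39·(-98.869097) = -45.891357
y(2.06) ≈ -45.8914

-45.8914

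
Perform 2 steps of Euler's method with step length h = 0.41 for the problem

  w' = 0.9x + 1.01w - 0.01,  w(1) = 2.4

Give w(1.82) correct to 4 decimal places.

Euler: w_{n+1} = w_n + h·f(x_n, w_n).
x=1.000000, w=2.400000: f=3.314000 → w ← 2.400000 + 0.41·3.314000 = 3.758740
x=1.410000, w=3.758740: f=5.055327 → w ← 3.758740 + 0.41·5.055327 = 5.831424
w(1.82) ≈ 5.8314

5.8314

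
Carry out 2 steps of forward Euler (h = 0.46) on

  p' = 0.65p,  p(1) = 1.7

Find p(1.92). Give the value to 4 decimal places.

2.8686

Euler: p_{n+1} = p_n + h·f(s_n, p_n).
s=1.000000, p=1.700000: f=1.105000 → p ← 1.700000 + 0.46·1.105000 = 2.208300
s=1.460000, p=2.208300: f=1.435395 → p ← 2.208300 + 0.46·1.435395 = 2.868582
p(1.92) ≈ 2.8686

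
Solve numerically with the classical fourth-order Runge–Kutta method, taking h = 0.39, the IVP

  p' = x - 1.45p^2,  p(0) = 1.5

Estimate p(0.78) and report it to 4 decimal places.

RK4: k1 = f(x_n, p_n); k2 = f(x_n + h/2, p_n + (h/2)·k1); k3 = f(x_n + h/2, p_n + (h/2)·k2); k4 = f(x_n + h, p_n + h·k3); p_{n+1} = p_n + (h/6)·(k1 + 2k2 + 2k3 + k4).
x=0.000000, p=1.500000:
  k1 = f(0.000000, 1.500000) = -3.262500
  k2 = f(0.195000, 0.863812) = -0.886949
  k3 = f(0.195000, 1.327045) = -2.358520
  k4 = f(0.390000, 0.580177) = -0.098078
  p ← 1.500000 + (0.39/6)·(k1 + 2k2 + 2k3 + k4) = 0.859651
x=0.390000, p=0.859651:
  k1 = f(0.390000, 0.859651) = -0.681551
  k2 = f(0.585000, 0.726749) = -0.180838
  k3 = f(0.585000, 0.824388) = -0.400443
  k4 = f(0.780000, 0.703479) = 0.062420
  p ← 0.859651 + (0.39/6)·(k1 + 2k2 + 2k3 + k4) = 0.743841
p(0.78) ≈ 0.7438

0.7438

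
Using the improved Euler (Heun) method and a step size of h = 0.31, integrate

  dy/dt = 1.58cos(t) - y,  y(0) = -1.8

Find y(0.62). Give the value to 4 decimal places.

-0.3234

Heun: k1 = f(t_n, y_n); k2 = f(t_n + h, y_n + h·k1); y_{n+1} = y_n + (h/2)·(k1 + k2).
t=0.000000, y=-1.800000:
  k1 = f(0.000000, -1.800000) = 3.380000
  k2 = f(0.310000, -0.752200) = 2.256887
  y ← -1.800000 + (0.31/2)·(3.380000 + 2.256887) = -0.926283
t=0.310000, y=-0.926283:
  k1 = f(0.310000, -0.926283) = 2.430970
  k2 = f(0.620000, -0.172682) = 1.458610
  y ← -0.926283 + (0.31/2)·(2.430970 + 1.458610) = -0.323398
y(0.62) ≈ -0.3234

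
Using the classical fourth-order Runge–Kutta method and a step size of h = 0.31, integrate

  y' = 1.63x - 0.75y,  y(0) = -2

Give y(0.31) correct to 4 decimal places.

-1.5125

RK4: k1 = f(x_n, y_n); k2 = f(x_n + h/2, y_n + (h/2)·k1); k3 = f(x_n + h/2, y_n + (h/2)·k2); k4 = f(x_n + h, y_n + h·k3); y_{n+1} = y_n + (h/6)·(k1 + 2k2 + 2k3 + k4).
x=0.000000, y=-2.000000:
  k1 = f(0.000000, -2.000000) = 1.500000
  k2 = f(0.155000, -1.767500) = 1.578275
  k3 = f(0.155000, -1.755367) = 1.569176
  k4 = f(0.310000, -1.513556) = 1.640467
  y ← -2.000000 + (0.31/6)·(k1 + 2k2 + 2k3 + k4) = -1.512506
y(0.31) ≈ -1.5125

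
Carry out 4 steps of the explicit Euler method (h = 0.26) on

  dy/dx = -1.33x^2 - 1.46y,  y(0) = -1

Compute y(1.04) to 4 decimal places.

Euler: y_{n+1} = y_n + h·f(x_n, y_n).
x=0.000000, y=-1.000000: f=1.460000 → y ← -1.000000 + 0.26·1.460000 = -0.620400
x=0.260000, y=-0.620400: f=0.815876 → y ← -0.620400 + 0.26·0.815876 = -0.408272
x=0.520000, y=-0.408272: f=0.236445 → y ← -0.408272 + 0.26·0.236445 = -0.346796
x=0.780000, y=-0.346796: f=-0.302849 → y ← -0.346796 + 0.26·(-0.302849) = -0.425537
y(1.04) ≈ -0.4255

-0.4255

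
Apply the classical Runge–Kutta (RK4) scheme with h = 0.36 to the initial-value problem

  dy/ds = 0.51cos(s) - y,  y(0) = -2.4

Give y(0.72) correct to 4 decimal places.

RK4: k1 = f(s_n, y_n); k2 = f(s_n + h/2, y_n + (h/2)·k1); k3 = f(s_n + h/2, y_n + (h/2)·k2); k4 = f(s_n + h, y_n + h·k3); y_{n+1} = y_n + (h/6)·(k1 + 2k2 + 2k3 + k4).
s=0.000000, y=-2.400000:
  k1 = f(0.000000, -2.400000) = 2.910000
  k2 = f(0.180000, -1.876200) = 2.377960
  k3 = f(0.180000, -1.971967) = 2.473727
  k4 = f(0.360000, -1.509458) = 1.986766
  y ← -2.400000 + (0.36/6)·(k1 + 2k2 + 2k3 + k4) = -1.523992
s=0.360000, y=-1.523992:
  k1 = f(0.360000, -1.523992) = 2.001299
  k2 = f(0.540000, -1.163758) = 1.601189
  k3 = f(0.540000, -1.235777) = 1.673209
  k4 = f(0.720000, -0.921636) = 1.305057
  y ← -1.523992 + (0.36/6)·(k1 + 2k2 + 2k3 + k4) = -0.932682
y(0.72) ≈ -0.9327

-0.9327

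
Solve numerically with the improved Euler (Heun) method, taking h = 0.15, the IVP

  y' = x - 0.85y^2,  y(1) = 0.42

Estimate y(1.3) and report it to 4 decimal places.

Heun: k1 = f(x_n, y_n); k2 = f(x_n + h, y_n + h·k1); y_{n+1} = y_n + (h/2)·(k1 + k2).
x=1.000000, y=0.420000:
  k1 = f(1.000000, 0.420000) = 0.850060
  k2 = f(1.150000, 0.547509) = 0.895199
  y ← 0.420000 + (0.15/2)·(0.850060 + 0.895199) = 0.550894
x=1.150000, y=0.550894:
  k1 = f(1.150000, 0.550894) = 0.892038
  k2 = f(1.300000, 0.684700) = 0.901508
  y ← 0.550894 + (0.15/2)·(0.892038 + 0.901508) = 0.685410
y(1.3) ≈ 0.6854

0.6854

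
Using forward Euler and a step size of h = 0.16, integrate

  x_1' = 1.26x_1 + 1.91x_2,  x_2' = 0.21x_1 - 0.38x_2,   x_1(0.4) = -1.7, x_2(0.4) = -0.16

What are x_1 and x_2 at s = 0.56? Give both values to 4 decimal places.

-2.0916, -0.2074

Euler on (x_1,x_2): x_1_{n+1} = x_1_n + h·x_1', x_2_{n+1} = x_2_n + h·x_2'.
0.400000: (-1.700000, -0.160000); f=(-2.447600, -0.296200) → (-2.091616, -0.207392)
(x_1(0.56), x_2(0.56)) ≈ (-2.0916, -0.2074)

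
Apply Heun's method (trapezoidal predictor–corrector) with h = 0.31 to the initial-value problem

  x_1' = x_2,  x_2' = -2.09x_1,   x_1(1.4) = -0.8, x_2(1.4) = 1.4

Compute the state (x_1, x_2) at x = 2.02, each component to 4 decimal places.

Heun on (x_1,x_2): k1 = f(x_n, state_n); k2 = f(x_n + h, state_n + h·k1); state_{n+1} = state_n + (h/2)·(k1 + k2).
1.400000: (-0.800000, 1.400000)
  k1 = (1.400000, 1.672000)
  predictor → (-0.366000, 1.918320)
  k2 = (1.918320, 0.764940)
  → (-0.285660, 1.777726)
1.710000: (-0.285660, 1.777726)
  k1 = (1.777726, 0.597030)
  predictor → (0.265435, 1.962805)
  k2 = (1.962805, -0.554758)
  → (0.294122, 1.784278)
(x_1(2.02), x_2(2.02)) ≈ (0.2941, 1.7843)

0.2941, 1.7843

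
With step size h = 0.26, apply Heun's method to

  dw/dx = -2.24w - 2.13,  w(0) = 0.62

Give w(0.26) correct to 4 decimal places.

Heun: k1 = f(x_n, w_n); k2 = f(x_n + h, w_n + h·k1); w_{n+1} = w_n + (h/2)·(k1 + k2).
x=0.000000, w=0.620000:
  k1 = f(0.000000, 0.620000) = -3.518800
  k2 = f(0.260000, -0.294888) = -1.469451
  w ← 0.620000 + (0.26/2)·(-3.518800 + (-1.469451)) = -0.028473
w(0.26) ≈ -0.0285

-0.0285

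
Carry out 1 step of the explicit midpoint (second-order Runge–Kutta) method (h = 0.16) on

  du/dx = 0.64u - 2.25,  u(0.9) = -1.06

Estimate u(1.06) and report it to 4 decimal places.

-1.5525

Midpoint: k1 = f(x_n, u_n); k2 = f(x_n + h/2, u_n + (h/2)·k1); u_{n+1} = u_n + h·k2.
x=0.900000, u=-1.060000:
  k1 = f(0.900000, -1.060000) = -2.928400
  k2 = f(0.980000, -1.294272) = -3.078334
  u ← -1.060000 + 0.16·(-3.078334) = -1.552533
u(1.06) ≈ -1.5525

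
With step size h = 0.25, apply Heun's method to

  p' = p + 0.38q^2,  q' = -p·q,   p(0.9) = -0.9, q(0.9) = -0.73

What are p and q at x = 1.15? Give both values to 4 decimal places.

-1.0835, -0.9322

Heun on (p,q): k1 = f(x_n, state_n); k2 = f(x_n + h, state_n + h·k1); state_{n+1} = state_n + (h/2)·(k1 + k2).
0.900000: (-0.900000, -0.730000)
  k1 = (-0.697498, -0.657000)
  predictor → (-1.074375, -0.894250)
  k2 = (-0.770495, -0.960759)
  → (-1.083499, -0.932220)
(p(1.15), q(1.15)) ≈ (-1.0835, -0.9322)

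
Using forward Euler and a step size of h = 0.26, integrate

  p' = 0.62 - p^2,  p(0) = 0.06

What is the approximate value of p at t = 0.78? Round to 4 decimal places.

0.4947

Euler: p_{n+1} = p_n + h·f(t_n, p_n).
t=0.000000, p=0.060000: f=0.616400 → p ← 0.060000 + 0.26·0.616400 = 0.220264
t=0.260000, p=0.220264: f=0.571484 → p ← 0.220264 + 0.26·0.571484 = 0.368850
t=0.520000, p=0.368850: f=0.483950 → p ← 0.368850 + 0.26·0.483950 = 0.494677
p(0.78) ≈ 0.4947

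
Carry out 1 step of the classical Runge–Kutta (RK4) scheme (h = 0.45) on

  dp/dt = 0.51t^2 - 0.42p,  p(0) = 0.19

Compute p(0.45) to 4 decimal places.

RK4: k1 = f(t_n, p_n); k2 = f(t_n + h/2, p_n + (h/2)·k1); k3 = f(t_n + h/2, p_n + (h/2)·k2); k4 = f(t_n + h, p_n + h·k3); p_{n+1} = p_n + (h/6)·(k1 + 2k2 + 2k3 + k4).
t=0.000000, p=0.190000:
  k1 = f(0.000000, 0.190000) = -0.079800
  k2 = f(0.225000, 0.172045) = -0.046440
  k3 = f(0.225000, 0.179551) = -0.049593
  k4 = f(0.450000, 0.167683) = 0.032848
  p ← 0.190000 + (0.45/6)·(k1 + 2k2 + 2k3 + k4) = 0.172074
p(0.45) ≈ 0.1721

0.1721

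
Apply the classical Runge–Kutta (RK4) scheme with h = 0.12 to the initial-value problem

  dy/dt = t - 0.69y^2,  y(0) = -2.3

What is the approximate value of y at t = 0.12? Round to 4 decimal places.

-2.8326

RK4: k1 = f(t_n, y_n); k2 = f(t_n + h/2, y_n + (h/2)·k1); k3 = f(t_n + h/2, y_n + (h/2)·k2); k4 = f(t_n + h, y_n + h·k3); y_{n+1} = y_n + (h/6)·(k1 + 2k2 + 2k3 + k4).
t=0.000000, y=-2.300000:
  k1 = f(0.000000, -2.300000) = -3.650100
  k2 = f(0.060000, -2.519006) = -4.318320
  k3 = f(0.060000, -2.559099) = -4.458802
  k4 = f(0.120000, -2.835056) = -5.425905
  y ← -2.300000 + (0.12/6)·(k1 + 2k2 + 2k3 + k4) = -2.832605
y(0.12) ≈ -2.8326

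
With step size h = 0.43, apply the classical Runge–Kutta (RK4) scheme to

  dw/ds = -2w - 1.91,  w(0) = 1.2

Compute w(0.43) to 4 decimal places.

-0.0357

RK4: k1 = f(s_n, w_n); k2 = f(s_n + h/2, w_n + (h/2)·k1); k3 = f(s_n + h/2, w_n + (h/2)·k2); k4 = f(s_n + h, w_n + h·k3); w_{n+1} = w_n + (h/6)·(k1 + 2k2 + 2k3 + k4).
s=0.000000, w=1.200000:
  k1 = f(0.000000, 1.200000) = -4.310000
  k2 = f(0.215000, 0.273350) = -2.456700
  k3 = f(0.215000, 0.671809) = -3.253619
  k4 = f(0.430000, -0.199056) = -1.511888
  w ← 1.200000 + (0.43/6)·(k1 + 2k2 + 2k3 + k4) = -0.035714
w(0.43) ≈ -0.0357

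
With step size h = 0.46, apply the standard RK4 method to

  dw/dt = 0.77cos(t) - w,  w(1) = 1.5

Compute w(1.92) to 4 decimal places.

0.6159

RK4: k1 = f(t_n, w_n); k2 = f(t_n + h/2, w_n + (h/2)·k1); k3 = f(t_n + h/2, w_n + (h/2)·k2); k4 = f(t_n + h, w_n + h·k3); w_{n+1} = w_n + (h/6)·(k1 + 2k2 + 2k3 + k4).
t=1.000000, w=1.500000:
  k1 = f(1.000000, 1.500000) = -1.083967
  k2 = f(1.230000, 1.250688) = -0.993324
  k3 = f(1.230000, 1.271535) = -1.014172
  k4 = f(1.460000, 1.033481) = -0.948342
  w ← 1.500000 + (0.46/6)·(k1 + 2k2 + 2k3 + k4) = 1.036373
t=1.460000, w=1.036373:
  k1 = f(1.460000, 1.036373) = -0.951235
  k2 = f(1.690000, 0.817589) = -0.909159
  k3 = f(1.690000, 0.827267) = -0.918836
  k4 = f(1.920000, 0.613709) = -0.877164
  w ← 1.036373 + (0.46/6)·(k1 + 2k2 + 2k3 + k4) = 0.615904
w(1.92) ≈ 0.6159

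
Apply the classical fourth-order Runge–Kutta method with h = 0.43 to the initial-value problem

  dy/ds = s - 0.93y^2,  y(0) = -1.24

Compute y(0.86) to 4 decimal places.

RK4: k1 = f(s_n, y_n); k2 = f(s_n + h/2, y_n + (h/2)·k1); k3 = f(s_n + h/2, y_n + (h/2)·k2); k4 = f(s_n + h, y_n + h·k3); y_{n+1} = y_n + (h/6)·(k1 + 2k2 + 2k3 + k4).
s=0.000000, y=-1.240000:
  k1 = f(0.000000, -1.240000) = -1.429968
  k2 = f(0.215000, -1.547443) = -2.011960
  k3 = f(0.215000, -1.672571) = -2.386670
  k4 = f(0.430000, -2.266268) = -4.346453
  y ← -1.240000 + (0.43/6)·(k1 + 2k2 + 2k3 + k4) = -2.284447
s=0.430000, y=-2.284447:
  k1 = f(0.430000, -2.284447) = -4.423390
  k2 = f(0.645000, -3.235476) = -9.090523
  k3 = f(0.645000, -4.238910) = -16.065570
  k4 = f(0.860000, -9.192642) = -77.729344
  y ← -2.284447 + (0.43/6)·(k1 + 2k2 + 2k3 + k4) = -11.777766
y(0.86) ≈ -11.7778

-11.7778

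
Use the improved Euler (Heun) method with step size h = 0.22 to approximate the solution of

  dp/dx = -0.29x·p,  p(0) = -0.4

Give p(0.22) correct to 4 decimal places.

Heun: k1 = f(x_n, p_n); k2 = f(x_n + h, p_n + h·k1); p_{n+1} = p_n + (h/2)·(k1 + k2).
x=0.000000, p=-0.400000:
  k1 = f(0.000000, -0.400000) = 0.000000
  k2 = f(0.220000, -0.400000) = 0.025520
  p ← -0.400000 + (0.22/2)·(0.000000 + 0.025520) = -0.397193
p(0.22) ≈ -0.3972

-0.3972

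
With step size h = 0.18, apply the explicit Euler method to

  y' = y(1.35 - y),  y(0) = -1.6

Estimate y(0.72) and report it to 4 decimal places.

Euler: y_{n+1} = y_n + h·f(x_n, y_n).
x=0.000000, y=-1.600000: f=-4.720000 → y ← -1.600000 + 0.18·(-4.720000) = -2.449600
x=0.180000, y=-2.449600: f=-9.307500 → y ← -2.449600 + 0.18·(-9.307500) = -4.124950
x=0.360000, y=-4.124950: f=-22.583895 → y ← -4.124950 + 0.18·(-22.583895) = -8.190051
x=0.540000, y=-8.190051: f=-78.133507 → y ← -8.190051 + 0.18·(-78.133507) = -22.254083
y(0.72) ≈ -22.2541

-22.2541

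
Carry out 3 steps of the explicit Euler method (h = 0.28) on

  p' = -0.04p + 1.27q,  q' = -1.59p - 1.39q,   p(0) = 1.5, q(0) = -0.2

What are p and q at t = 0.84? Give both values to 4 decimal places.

0.7077, -1.1753

Euler on (p,q): p_{n+1} = p_n + h·p', q_{n+1} = q_n + h·q'.
0.000000: (1.500000, -0.200000); f=(-0.314000, -2.107000) → (1.412080, -0.789960)
0.280000: (1.412080, -0.789960); f=(-1.059732, -1.147163) → (1.115355, -1.111166)
0.560000: (1.115355, -1.111166); f=(-1.455794, -0.228894) → (0.707732, -1.175256)
(p(0.84), q(0.84)) ≈ (0.7077, -1.1753)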